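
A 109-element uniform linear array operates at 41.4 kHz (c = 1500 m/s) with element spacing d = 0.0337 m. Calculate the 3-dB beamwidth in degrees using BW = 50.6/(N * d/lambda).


0.5 deg


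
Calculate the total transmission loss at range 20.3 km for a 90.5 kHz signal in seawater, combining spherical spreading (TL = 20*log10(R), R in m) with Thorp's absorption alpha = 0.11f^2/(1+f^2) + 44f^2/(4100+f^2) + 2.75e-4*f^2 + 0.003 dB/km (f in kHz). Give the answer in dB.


729.4 dB


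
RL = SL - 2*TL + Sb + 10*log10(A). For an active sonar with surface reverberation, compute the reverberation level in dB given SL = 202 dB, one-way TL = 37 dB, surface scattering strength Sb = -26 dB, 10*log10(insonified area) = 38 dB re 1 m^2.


140 dB


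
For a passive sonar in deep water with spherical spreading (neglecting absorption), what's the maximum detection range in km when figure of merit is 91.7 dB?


38.46 km


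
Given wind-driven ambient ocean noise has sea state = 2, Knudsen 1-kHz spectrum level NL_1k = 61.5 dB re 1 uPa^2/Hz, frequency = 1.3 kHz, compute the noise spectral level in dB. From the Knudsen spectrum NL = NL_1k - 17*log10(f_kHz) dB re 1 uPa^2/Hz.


NL = NL_1k - 17*log10(f_kHz) = 61.5 - 17*log10(1.3) = 61.5 - (1.94) = 59.56

59.56 dB


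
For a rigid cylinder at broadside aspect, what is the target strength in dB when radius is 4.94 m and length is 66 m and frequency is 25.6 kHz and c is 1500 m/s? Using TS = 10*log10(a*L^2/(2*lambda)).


lambda = 1500/25600 = 0.05859 m
TS = 10*log10(4.94*66^2/(2*0.05859)) = 52.64

52.64 dB


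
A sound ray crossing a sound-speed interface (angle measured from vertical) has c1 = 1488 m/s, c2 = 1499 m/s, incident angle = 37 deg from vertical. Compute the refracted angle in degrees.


37.32 deg


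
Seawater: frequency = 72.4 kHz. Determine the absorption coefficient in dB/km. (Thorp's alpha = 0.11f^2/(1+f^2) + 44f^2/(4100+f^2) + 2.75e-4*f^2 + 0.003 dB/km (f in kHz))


f^2 = 5241.76
alpha = 0.11*5241.76/(1+5241.76) + 44*5241.76/(4100+5241.76) + 2.75e-4*5241.76 + 0.003 = 26.243

26.243 dB/km


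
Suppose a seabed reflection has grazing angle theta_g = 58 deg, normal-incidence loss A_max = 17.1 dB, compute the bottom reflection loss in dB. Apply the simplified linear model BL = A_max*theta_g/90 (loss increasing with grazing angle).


11.02 dB


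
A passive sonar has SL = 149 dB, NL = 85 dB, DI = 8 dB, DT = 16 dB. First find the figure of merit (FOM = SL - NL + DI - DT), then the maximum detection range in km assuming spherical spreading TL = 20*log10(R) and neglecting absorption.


Step 1: FOM = SL - NL + DI - DT = 149 - 85 + 8 - 16 = 56 dB
Step 2: at max range FOM = TL = 20*log10(R), so R = 10^(56/20) = 630.96 m = 0.63 km

0.63 km


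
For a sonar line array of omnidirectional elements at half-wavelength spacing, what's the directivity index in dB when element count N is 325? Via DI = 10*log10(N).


25.12 dB


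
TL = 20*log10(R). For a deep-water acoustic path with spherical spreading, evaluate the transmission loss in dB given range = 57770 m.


95.23 dB


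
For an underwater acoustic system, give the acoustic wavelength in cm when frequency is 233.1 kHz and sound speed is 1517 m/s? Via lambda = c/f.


0.65 cm


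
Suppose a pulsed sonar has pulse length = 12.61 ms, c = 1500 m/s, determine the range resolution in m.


dR = c*tau/2 = 1500 * 12.61e-3 / 2 = 9.4575

9.4575 m


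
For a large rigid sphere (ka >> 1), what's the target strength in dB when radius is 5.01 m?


TS = 10*log10(5.01^2 / 4) = 10*log10(6.275025) = 7.98

7.98 dB


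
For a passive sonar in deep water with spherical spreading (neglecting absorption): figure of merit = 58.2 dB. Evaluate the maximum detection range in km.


At max range FOM = TL, so 20*log10(R) = 58.2
R = 10^(58.2/20) = 812.83 m = 0.81 km

0.81 km


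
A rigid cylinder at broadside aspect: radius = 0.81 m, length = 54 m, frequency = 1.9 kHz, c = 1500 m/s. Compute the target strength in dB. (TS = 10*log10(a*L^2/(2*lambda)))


31.75 dB


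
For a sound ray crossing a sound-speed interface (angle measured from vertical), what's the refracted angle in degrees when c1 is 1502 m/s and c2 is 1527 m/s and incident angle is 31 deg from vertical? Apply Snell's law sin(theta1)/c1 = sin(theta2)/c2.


31.57 deg


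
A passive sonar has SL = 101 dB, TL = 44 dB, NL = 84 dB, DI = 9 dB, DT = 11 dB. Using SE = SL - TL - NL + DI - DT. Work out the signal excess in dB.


-29 dB


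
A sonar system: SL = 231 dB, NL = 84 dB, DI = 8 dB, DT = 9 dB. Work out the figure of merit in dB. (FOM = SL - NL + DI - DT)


146 dB


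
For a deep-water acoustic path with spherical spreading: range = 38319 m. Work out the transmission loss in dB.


91.67 dB


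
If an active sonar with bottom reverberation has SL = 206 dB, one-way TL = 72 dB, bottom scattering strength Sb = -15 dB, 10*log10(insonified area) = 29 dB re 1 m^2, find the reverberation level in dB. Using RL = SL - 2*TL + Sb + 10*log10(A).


RL = SL - 2*TL + Sb + 10*log10(A) = 206 - 2*72 + (-15) + 29 = 76

76 dB


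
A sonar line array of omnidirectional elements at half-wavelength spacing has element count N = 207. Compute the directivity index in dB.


DI = 10*log10(207) = 23.16

23.16 dB


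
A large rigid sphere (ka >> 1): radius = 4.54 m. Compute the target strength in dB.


TS = 10*log10(4.54^2 / 4) = 10*log10(5.1529) = 7.12

7.12 dB


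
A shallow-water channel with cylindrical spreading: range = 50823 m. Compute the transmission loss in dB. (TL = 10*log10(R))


TL = 10*log10(50823) = 47.06

47.06 dB


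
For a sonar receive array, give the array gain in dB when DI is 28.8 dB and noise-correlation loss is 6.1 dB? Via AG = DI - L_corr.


AG = DI - L_corr = 28.8 - 6.1 = 22.7

22.7 dB


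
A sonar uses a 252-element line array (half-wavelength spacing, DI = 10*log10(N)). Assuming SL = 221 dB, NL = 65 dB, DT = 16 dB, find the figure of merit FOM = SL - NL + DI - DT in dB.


Step 1: DI = 10*log10(252) = 24.01 dB
Step 2: FOM = SL - NL + DI - DT = 221 - 65 + 24.01 - 16 = 164.01

164.01 dB


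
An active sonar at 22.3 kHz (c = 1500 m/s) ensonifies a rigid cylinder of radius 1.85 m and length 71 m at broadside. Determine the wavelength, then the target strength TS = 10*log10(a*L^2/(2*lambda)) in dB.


Step 1: lambda = c/f = 1500/22300 = 0.06726 m
Step 2: TS = 10*log10(a*L^2/(2*lambda)) = 10*log10(1.85*71^2/(2*0.06726)) = 48.41

48.41 dB


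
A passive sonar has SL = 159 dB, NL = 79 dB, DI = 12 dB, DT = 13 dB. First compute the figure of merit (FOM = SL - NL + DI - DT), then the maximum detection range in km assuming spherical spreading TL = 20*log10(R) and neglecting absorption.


Step 1: FOM = SL - NL + DI - DT = 159 - 79 + 12 - 13 = 79 dB
Step 2: at max range FOM = TL = 20*log10(R), so R = 10^(79/20) = 8912.51 m = 8.91 km

8.91 km


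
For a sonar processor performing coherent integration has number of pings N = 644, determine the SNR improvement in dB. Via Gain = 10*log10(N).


Gain = 10*log10(644) = 28.09

28.09 dB


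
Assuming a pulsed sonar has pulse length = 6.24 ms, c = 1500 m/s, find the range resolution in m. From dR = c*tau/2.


dR = c*tau/2 = 1500 * 6.24e-3 / 2 = 4.68

4.68 m


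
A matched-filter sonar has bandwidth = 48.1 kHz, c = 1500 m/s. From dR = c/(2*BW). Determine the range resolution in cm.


1.56 cm


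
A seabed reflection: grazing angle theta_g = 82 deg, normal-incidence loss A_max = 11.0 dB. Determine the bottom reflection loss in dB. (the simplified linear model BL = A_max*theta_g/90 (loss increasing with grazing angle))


10.02 dB


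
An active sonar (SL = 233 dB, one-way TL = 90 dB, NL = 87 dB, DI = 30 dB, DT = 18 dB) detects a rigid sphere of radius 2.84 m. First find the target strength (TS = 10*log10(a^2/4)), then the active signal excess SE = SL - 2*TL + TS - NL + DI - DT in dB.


Step 1: TS = 10*log10(2.84^2/4) = 3.05 dB
Step 2: SE = SL - 2*TL + TS - NL + DI - DT = 233 - 2*90 + (3.05) - 87 + 30 - 18 = -18.95

-18.95 dB


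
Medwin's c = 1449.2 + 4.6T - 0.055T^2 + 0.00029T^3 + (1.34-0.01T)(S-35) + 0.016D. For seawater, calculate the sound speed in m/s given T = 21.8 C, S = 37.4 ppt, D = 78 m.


c = 1449.2 + 4.6*21.8 - 0.055*21.8^2 + 0.00029*21.8^3 + (1.34 - 0.01*21.8)*(37.4 - 35) + 0.016*78 = 1530.29

1530.29 m/s


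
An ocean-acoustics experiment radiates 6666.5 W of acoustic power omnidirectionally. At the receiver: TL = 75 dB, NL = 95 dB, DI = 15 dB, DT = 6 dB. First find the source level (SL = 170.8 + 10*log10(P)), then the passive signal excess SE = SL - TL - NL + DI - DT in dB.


Step 1: SL = 170.8 + 10*log10(6666.5) = 209.04 dB
Step 2: SE = SL - TL - NL + DI - DT = 209.04 - 75 - 95 + 15 - 6 = 48.04

48.04 dB


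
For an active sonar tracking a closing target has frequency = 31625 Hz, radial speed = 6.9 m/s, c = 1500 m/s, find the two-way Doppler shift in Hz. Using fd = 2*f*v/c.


fd = 2*f*v/c = 2 * 31625 * 6.9 / 1500 = 290.95

290.95 Hz


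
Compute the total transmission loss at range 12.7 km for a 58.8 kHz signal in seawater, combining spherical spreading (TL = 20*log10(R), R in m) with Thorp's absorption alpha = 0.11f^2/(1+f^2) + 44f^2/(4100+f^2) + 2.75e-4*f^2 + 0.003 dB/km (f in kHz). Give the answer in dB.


351.23 dB


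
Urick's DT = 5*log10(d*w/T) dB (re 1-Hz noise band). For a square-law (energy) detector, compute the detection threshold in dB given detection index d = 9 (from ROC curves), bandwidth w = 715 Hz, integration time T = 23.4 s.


DT = 5*log10(d*w/T) = 5*log10(9 * 715 / 23.4) = 5*log10(275.0) = 12.2

12.2 dB


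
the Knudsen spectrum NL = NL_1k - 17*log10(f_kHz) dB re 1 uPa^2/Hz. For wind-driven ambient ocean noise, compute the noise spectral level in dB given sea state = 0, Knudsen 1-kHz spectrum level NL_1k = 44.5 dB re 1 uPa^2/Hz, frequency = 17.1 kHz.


NL = NL_1k - 17*log10(f_kHz) = 44.5 - 17*log10(17.1) = 44.5 - (20.96) = 23.54

23.54 dB


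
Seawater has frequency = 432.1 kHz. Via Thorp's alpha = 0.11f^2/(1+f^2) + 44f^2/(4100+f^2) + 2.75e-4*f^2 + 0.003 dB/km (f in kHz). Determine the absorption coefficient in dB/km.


f^2 = 186710.41
alpha = 0.11*186710.41/(1+186710.41) + 44*186710.41/(4100+186710.41) + 2.75e-4*186710.41 + 0.003 = 94.513

94.513 dB/km


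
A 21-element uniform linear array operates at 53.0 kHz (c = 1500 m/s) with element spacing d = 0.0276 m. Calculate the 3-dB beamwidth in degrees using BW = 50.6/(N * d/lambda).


Step 1: lambda = 1500/53000 = 0.0283 m
Step 2: d/lambda = 0.0276/0.0283 = 0.9753
Step 3: BW = 50.6/(N * d/lambda) = 50.6/(21 * 0.9753) = 2.47

2.47 deg


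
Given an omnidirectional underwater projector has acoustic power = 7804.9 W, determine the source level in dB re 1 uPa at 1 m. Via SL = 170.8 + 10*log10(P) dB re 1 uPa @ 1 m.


209.72 dB


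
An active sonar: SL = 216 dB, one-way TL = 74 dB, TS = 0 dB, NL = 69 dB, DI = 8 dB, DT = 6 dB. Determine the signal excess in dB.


SE = SL - 2*TL + TS - NL + DI - DT = 216 - 2*74 + (0) - 69 + 8 - 6 = 1

1 dB


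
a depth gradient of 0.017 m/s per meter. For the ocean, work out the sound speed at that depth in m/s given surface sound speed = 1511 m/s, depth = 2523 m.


c = 1511 + 0.017 * 2523 = 1553.891

1553.891 m/s


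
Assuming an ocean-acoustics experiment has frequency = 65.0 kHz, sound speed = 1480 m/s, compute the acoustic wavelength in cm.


lambda = c/f = 1480 / 65000 = 0.0228 m = 2.28 cm

2.28 cm


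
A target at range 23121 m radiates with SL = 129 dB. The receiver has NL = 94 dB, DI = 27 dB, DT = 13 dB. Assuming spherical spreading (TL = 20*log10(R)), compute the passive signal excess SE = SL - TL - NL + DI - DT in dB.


Step 1: TL = 20*log10(23121) = 87.28 dB
Step 2: SE = 129 - 87.28 - 94 + 27 - 13 = -38.28

-38.28 dB


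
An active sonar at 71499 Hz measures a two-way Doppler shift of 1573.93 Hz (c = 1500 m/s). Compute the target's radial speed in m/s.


16.51 m/s


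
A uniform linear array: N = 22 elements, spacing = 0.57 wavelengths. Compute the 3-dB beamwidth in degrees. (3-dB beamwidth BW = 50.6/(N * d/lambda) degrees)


4.04 deg


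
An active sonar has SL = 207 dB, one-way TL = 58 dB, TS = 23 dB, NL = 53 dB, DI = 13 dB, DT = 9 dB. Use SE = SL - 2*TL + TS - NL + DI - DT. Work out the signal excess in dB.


SE = SL - 2*TL + TS - NL + DI - DT = 207 - 2*58 + (23) - 53 + 13 - 9 = 65

65 dB


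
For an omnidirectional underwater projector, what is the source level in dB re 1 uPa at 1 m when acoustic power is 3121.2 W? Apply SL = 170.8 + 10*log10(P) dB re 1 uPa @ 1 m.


205.74 dB


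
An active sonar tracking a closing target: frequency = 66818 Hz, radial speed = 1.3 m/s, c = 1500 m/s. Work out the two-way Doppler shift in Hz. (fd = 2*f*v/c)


fd = 2*f*v/c = 2 * 66818 * 1.3 / 1500 = 115.82

115.82 Hz


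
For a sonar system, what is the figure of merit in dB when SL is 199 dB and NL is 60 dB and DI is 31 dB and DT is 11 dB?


159 dB


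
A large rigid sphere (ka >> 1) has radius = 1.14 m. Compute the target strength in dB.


TS = 10*log10(1.14^2 / 4) = 10*log10(0.3249) = -4.88

-4.88 dB


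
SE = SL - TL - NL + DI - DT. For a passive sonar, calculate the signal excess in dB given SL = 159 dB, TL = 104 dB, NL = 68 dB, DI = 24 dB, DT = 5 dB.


SE = SL - TL - NL + DI - DT = 159 - 104 - 68 + 24 - 5 = 6

6 dB


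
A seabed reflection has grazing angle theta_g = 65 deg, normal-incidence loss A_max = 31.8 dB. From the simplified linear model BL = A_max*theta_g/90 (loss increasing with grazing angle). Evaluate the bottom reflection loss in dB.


BL = A_max * theta_g / 90 = 31.8 * 65 / 90 = 22.97

22.97 dB


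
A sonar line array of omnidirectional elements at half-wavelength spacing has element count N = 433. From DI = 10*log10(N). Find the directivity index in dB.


DI = 10*log10(433) = 26.36

26.36 dB


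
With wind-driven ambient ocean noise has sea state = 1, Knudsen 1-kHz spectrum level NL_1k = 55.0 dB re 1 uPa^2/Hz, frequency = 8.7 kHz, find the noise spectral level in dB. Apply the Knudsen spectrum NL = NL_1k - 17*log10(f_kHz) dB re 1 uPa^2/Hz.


NL = NL_1k - 17*log10(f_kHz) = 55.0 - 17*log10(8.7) = 55.0 - (15.97) = 39.03

39.03 dB


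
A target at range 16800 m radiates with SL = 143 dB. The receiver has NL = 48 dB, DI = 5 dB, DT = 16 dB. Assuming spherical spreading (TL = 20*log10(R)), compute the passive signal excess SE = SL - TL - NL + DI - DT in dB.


Step 1: TL = 20*log10(16800) = 84.51 dB
Step 2: SE = 143 - 84.51 - 48 + 5 - 16 = -0.51

-0.51 dB


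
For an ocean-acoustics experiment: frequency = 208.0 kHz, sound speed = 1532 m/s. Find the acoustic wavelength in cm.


lambda = c/f = 1532 / 208000 = 0.0074 m = 0.74 cm

0.74 cm


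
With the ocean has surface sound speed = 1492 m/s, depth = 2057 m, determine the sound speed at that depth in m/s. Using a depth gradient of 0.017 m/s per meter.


c = 1492 + 0.017 * 2057 = 1526.969

1526.969 m/s


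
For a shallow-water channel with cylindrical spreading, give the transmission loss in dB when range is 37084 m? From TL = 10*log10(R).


45.69 dB


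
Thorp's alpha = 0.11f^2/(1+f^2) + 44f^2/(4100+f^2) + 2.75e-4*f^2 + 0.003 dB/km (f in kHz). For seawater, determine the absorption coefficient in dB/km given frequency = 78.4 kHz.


f^2 = 6146.56
alpha = 0.11*6146.56/(1+6146.56) + 44*6146.56/(4100+6146.56) + 2.75e-4*6146.56 + 0.003 = 28.197

28.197 dB/km


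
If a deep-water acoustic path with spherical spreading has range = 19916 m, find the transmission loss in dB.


85.98 dB


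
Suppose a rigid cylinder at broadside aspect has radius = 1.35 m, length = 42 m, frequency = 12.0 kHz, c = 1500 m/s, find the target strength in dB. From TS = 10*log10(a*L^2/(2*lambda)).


39.79 dB


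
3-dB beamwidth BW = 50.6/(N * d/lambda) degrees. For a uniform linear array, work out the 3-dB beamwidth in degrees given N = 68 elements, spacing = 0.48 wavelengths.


1.55 deg


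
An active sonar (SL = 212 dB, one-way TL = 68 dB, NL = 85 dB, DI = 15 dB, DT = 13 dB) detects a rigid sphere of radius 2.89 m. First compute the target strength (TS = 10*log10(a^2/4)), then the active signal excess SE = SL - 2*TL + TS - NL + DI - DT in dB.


Step 1: TS = 10*log10(2.89^2/4) = 3.2 dB
Step 2: SE = SL - 2*TL + TS - NL + DI - DT = 212 - 2*68 + (3.2) - 85 + 15 - 13 = -3.8

-3.8 dB


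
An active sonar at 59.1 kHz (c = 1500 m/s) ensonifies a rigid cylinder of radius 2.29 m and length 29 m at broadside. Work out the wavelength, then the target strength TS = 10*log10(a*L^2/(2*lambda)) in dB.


Step 1: lambda = c/f = 1500/59100 = 0.02538 m
Step 2: TS = 10*log10(a*L^2/(2*lambda)) = 10*log10(2.29*29^2/(2*0.02538)) = 45.79

45.79 dB


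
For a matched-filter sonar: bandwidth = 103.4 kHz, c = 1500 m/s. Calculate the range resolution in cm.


dR = c/(2*BW) = 1500 / (2 * 103.4e3) = 0.0073 m = 0.73 cm

0.73 cm


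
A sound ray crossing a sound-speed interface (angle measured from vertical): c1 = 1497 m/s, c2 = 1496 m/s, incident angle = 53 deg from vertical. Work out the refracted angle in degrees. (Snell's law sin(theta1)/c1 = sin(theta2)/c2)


sin(theta2) = (c2/c1)*sin(theta1) = (1496/1497)*sin(53 deg) = 0.7981
theta2 = arcsin(0.7981) = 52.95

52.95 deg


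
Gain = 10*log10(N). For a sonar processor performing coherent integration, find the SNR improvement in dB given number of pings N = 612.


Gain = 10*log10(612) = 27.87

27.87 dB


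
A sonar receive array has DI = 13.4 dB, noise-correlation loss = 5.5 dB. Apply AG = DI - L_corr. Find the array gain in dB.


7.9 dB


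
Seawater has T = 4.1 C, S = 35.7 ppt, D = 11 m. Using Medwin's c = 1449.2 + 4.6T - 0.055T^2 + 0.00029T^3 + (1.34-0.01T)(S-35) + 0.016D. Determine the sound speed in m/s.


c = 1449.2 + 4.6*4.1 - 0.055*4.1^2 + 0.00029*4.1^3 + (1.34 - 0.01*4.1)*(35.7 - 35) + 0.016*11 = 1468.24

1468.24 m/s


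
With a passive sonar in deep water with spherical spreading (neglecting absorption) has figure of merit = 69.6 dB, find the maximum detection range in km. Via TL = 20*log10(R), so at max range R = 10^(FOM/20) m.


At max range FOM = TL, so 20*log10(R) = 69.6
R = 10^(69.6/20) = 3019.95 m = 3.02 km

3.02 km


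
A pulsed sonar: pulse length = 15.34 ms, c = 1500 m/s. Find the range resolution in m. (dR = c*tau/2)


dR = c*tau/2 = 1500 * 15.34e-3 / 2 = 11.505

11.505 m


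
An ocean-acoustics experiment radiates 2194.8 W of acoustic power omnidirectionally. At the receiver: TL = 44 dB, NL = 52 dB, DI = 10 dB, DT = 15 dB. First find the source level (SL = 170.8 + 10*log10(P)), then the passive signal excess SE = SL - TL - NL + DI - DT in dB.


Step 1: SL = 170.8 + 10*log10(2194.8) = 204.21 dB
Step 2: SE = SL - TL - NL + DI - DT = 204.21 - 44 - 52 + 10 - 15 = 103.21

103.21 dB


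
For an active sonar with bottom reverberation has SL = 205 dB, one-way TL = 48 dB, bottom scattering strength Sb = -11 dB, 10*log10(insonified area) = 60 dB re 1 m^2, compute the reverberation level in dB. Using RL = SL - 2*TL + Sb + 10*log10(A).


158 dB


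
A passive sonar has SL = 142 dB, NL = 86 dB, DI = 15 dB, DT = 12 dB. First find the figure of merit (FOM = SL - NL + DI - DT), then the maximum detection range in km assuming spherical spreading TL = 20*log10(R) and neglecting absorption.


Step 1: FOM = SL - NL + DI - DT = 142 - 86 + 15 - 12 = 59 dB
Step 2: at max range FOM = TL = 20*log10(R), so R = 10^(59/20) = 891.25 m = 0.89 km

0.89 km


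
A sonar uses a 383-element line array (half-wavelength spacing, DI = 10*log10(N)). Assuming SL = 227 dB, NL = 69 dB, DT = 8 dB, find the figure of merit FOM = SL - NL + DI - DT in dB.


Step 1: DI = 10*log10(383) = 25.83 dB
Step 2: FOM = SL - NL + DI - DT = 227 - 69 + 25.83 - 8 = 175.83

175.83 dB


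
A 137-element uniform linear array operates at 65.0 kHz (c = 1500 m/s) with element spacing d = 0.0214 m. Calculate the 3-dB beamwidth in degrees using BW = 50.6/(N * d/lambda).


Step 1: lambda = 1500/65000 = 0.02308 m
Step 2: d/lambda = 0.0214/0.02308 = 0.9272
Step 3: BW = 50.6/(N * d/lambda) = 50.6/(137 * 0.9272) = 0.4

0.4 deg


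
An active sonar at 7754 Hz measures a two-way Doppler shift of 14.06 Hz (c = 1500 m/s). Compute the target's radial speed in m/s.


From fd = 2*f*v/c, v = c*fd/(2*f) = 1500 * 14.06 / (2*7754) = 1.36

1.36 m/s


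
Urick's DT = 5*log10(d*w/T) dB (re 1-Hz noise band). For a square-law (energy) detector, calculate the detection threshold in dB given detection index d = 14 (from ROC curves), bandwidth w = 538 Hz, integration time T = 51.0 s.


DT = 5*log10(d*w/T) = 5*log10(14 * 538 / 51.0) = 5*log10(147.69) = 10.85

10.85 dB


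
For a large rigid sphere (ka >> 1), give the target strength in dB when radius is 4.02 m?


TS = 10*log10(4.02^2 / 4) = 10*log10(4.0401) = 6.06

6.06 dB


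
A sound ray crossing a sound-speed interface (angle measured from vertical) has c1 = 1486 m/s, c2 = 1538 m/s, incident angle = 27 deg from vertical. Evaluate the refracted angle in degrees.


sin(theta2) = (c2/c1)*sin(theta1) = (1538/1486)*sin(27 deg) = 0.46988
theta2 = arcsin(0.46988) = 28.03

28.03 deg


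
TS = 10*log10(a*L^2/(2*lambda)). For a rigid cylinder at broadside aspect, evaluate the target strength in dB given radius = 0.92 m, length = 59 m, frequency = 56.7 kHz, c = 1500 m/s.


lambda = 1500/56700 = 0.02646 m
TS = 10*log10(0.92*59^2/(2*0.02646)) = 47.82

47.82 dB


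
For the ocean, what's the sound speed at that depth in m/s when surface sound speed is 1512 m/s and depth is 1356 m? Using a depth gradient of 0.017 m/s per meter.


c = 1512 + 0.017 * 1356 = 1535.052

1535.052 m/s


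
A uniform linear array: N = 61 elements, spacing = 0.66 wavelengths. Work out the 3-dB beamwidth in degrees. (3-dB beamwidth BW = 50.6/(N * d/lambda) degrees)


1.26 deg


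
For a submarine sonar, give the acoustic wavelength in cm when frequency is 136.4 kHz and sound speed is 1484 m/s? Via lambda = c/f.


lambda = c/f = 1484 / 136400 = 0.0109 m = 1.09 cm

1.09 cm


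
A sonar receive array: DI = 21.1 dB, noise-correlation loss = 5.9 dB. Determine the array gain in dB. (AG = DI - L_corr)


AG = DI - L_corr = 21.1 - 5.9 = 15.2

15.2 dB


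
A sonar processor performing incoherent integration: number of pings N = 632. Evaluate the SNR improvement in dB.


Gain = 5*log10(632) = 14.0

14.0 dB


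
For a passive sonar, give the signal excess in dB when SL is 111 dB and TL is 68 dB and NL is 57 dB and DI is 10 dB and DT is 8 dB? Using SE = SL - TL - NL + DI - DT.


-12 dB


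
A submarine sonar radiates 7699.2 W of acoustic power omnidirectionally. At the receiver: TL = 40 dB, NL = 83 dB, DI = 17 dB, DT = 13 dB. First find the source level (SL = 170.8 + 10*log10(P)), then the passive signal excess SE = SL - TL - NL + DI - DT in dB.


Step 1: SL = 170.8 + 10*log10(7699.2) = 209.66 dB
Step 2: SE = SL - TL - NL + DI - DT = 209.66 - 40 - 83 + 17 - 13 = 90.66

90.66 dB


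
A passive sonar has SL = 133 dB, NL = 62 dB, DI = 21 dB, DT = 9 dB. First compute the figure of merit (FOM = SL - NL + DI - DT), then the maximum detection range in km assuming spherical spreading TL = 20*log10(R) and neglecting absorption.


Step 1: FOM = SL - NL + DI - DT = 133 - 62 + 21 - 9 = 83 dB
Step 2: at max range FOM = TL = 20*log10(R), so R = 10^(83/20) = 14125.38 m = 14.13 km

14.13 km


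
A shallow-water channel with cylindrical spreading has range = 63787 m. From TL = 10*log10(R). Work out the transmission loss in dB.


TL = 10*log10(63787) = 48.05

48.05 dB


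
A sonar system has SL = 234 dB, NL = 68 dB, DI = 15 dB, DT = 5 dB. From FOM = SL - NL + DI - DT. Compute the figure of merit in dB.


FOM = SL - NL + DI - DT = 234 - 68 + 15 - 5 = 176

176 dB


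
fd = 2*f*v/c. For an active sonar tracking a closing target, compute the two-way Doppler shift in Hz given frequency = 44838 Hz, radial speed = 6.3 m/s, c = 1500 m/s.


376.64 Hz


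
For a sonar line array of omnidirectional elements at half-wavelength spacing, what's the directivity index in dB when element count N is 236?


DI = 10*log10(236) = 23.73

23.73 dB


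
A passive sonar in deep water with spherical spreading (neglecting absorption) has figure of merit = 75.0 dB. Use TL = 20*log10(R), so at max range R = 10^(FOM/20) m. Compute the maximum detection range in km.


At max range FOM = TL, so 20*log10(R) = 75.0
R = 10^(75.0/20) = 5623.41 m = 5.62 km

5.62 km


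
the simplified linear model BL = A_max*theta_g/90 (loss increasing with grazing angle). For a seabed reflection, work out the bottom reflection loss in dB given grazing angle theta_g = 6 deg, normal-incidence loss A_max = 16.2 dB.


1.08 dB


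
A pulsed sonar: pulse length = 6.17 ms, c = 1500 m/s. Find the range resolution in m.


dR = c*tau/2 = 1500 * 6.17e-3 / 2 = 4.6275

4.6275 m


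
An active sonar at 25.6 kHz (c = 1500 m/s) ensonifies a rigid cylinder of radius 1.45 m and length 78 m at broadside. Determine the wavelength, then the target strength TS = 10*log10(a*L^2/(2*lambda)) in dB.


Step 1: lambda = c/f = 1500/25600 = 0.05859 m
Step 2: TS = 10*log10(a*L^2/(2*lambda)) = 10*log10(1.45*78^2/(2*0.05859)) = 48.77

48.77 dB


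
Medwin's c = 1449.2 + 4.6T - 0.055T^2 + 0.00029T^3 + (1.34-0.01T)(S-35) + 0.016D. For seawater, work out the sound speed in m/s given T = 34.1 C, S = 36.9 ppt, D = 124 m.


c = 1449.2 + 4.6*34.1 - 0.055*34.1^2 + 0.00029*34.1^3 + (1.34 - 0.01*34.1)*(36.9 - 35) + 0.016*124 = 1557.49

1557.49 m/s


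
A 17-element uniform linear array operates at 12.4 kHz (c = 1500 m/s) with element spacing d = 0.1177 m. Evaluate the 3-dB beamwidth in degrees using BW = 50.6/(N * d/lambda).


3.06 deg


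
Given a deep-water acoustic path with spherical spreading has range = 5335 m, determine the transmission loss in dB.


TL = 20*log10(5335) = 74.54

74.54 dB


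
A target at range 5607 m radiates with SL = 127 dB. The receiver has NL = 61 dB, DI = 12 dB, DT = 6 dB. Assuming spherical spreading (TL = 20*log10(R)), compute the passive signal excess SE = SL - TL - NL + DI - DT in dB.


-2.97 dB


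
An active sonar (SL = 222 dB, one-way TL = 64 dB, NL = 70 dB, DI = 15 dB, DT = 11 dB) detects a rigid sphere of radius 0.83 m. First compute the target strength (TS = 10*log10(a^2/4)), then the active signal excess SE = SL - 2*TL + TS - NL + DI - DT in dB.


Step 1: TS = 10*log10(0.83^2/4) = -7.64 dB
Step 2: SE = SL - 2*TL + TS - NL + DI - DT = 222 - 2*64 + (-7.64) - 70 + 15 - 11 = 20.36

20.36 dB


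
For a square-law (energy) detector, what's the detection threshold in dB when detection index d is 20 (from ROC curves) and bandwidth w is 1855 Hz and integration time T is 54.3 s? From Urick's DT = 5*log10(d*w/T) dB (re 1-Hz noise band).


DT = 5*log10(d*w/T) = 5*log10(20 * 1855 / 54.3) = 5*log10(683.24) = 14.17

14.17 dB


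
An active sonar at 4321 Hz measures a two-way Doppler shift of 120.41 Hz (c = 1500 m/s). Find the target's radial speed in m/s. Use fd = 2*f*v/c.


20.9 m/s


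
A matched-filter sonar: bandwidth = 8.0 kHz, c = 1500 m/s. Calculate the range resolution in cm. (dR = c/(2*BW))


dR = c/(2*BW) = 1500 / (2 * 8.0e3) = 0.0938 m = 9.38 cm

9.38 cm


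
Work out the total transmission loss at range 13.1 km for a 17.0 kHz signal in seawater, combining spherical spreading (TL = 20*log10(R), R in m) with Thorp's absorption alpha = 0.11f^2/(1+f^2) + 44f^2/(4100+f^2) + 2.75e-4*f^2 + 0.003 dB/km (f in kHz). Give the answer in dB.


Step 1 (Thorp): alpha = 0.11*289.0/(1+289.0) + 44*289.0/(4100+289.0) + 2.75e-4*289.0 + 0.003 = 3.0893 dB/km
Step 2: TL_spread = 20*log10(13100) = 82.35 dB
Step 3: TL_abs = alpha*R = 3.0893 * 13.1 = 40.47 dB
Step 4: TL_total = 82.35 + 40.47 = 122.82

122.82 dB


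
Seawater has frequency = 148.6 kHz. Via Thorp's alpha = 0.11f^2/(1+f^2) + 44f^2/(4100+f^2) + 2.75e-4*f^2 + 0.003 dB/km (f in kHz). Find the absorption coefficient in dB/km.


43.295 dB/km


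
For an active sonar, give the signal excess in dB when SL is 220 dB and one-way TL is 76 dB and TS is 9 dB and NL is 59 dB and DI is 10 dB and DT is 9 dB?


SE = SL - 2*TL + TS - NL + DI - DT = 220 - 2*76 + (9) - 59 + 10 - 9 = 19

19 dB


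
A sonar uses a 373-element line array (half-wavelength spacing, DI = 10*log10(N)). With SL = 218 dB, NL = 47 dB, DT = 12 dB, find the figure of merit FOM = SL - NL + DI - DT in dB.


184.72 dB


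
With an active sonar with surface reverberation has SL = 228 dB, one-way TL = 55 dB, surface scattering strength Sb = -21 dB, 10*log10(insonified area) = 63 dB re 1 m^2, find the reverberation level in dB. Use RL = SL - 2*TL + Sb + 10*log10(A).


RL = SL - 2*TL + Sb + 10*log10(A) = 228 - 2*55 + (-21) + 63 = 160

160 dB


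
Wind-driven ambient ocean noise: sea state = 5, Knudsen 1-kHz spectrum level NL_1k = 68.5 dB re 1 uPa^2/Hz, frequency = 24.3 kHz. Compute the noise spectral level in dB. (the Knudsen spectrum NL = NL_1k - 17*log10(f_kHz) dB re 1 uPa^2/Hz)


44.94 dB


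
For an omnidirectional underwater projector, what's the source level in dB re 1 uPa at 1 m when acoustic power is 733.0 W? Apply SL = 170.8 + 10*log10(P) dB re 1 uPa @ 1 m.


199.45 dB


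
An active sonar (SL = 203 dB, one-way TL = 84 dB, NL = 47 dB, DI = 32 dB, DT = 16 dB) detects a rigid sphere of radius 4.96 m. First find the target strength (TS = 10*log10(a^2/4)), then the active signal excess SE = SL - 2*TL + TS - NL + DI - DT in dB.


Step 1: TS = 10*log10(4.96^2/4) = 7.89 dB
Step 2: SE = SL - 2*TL + TS - NL + DI - DT = 203 - 2*84 + (7.89) - 47 + 32 - 16 = 11.89

11.89 dB


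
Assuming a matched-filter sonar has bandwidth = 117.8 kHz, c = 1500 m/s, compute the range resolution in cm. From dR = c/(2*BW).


dR = c/(2*BW) = 1500 / (2 * 117.8e3) = 0.0064 m = 0.64 cm

0.64 cm


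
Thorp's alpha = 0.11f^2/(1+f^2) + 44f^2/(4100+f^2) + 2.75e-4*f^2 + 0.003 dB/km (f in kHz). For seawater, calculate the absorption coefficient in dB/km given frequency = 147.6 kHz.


f^2 = 21785.76
alpha = 0.11*21785.76/(1+21785.76) + 44*21785.76/(4100+21785.76) + 2.75e-4*21785.76 + 0.003 = 43.135

43.135 dB/km


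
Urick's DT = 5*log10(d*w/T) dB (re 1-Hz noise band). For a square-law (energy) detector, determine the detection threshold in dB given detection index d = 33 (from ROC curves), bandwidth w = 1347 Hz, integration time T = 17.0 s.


DT = 5*log10(d*w/T) = 5*log10(33 * 1347 / 17.0) = 5*log10(2614.76) = 17.09

17.09 dB


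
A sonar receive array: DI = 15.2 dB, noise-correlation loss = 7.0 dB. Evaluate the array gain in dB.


8.2 dB


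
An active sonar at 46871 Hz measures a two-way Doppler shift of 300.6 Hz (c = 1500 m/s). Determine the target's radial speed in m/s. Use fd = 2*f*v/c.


From fd = 2*f*v/c, v = c*fd/(2*f) = 1500 * 300.6 / (2*46871) = 4.81

4.81 m/s


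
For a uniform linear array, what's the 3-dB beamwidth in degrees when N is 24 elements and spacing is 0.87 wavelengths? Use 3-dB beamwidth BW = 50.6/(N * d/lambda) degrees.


BW = 50.6 / (24 * 0.87) = 50.6 / 20.88 = 2.42

2.42 deg


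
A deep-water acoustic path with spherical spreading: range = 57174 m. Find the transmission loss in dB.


TL = 20*log10(57174) = 95.14

95.14 dB


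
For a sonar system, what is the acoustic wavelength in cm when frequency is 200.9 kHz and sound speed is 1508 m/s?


lambda = c/f = 1508 / 200900 = 0.0075 m = 0.75 cm

0.75 cm


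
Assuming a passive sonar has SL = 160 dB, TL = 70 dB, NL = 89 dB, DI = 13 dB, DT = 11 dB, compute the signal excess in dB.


3 dB


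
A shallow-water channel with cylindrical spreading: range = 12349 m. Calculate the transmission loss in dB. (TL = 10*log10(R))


TL = 10*log10(12349) = 40.92

40.92 dB


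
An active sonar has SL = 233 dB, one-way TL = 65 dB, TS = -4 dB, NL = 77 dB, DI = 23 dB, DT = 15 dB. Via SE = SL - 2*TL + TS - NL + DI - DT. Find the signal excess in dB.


30 dB


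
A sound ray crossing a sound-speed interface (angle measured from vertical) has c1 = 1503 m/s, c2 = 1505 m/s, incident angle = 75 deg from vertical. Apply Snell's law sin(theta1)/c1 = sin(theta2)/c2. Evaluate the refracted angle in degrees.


sin(theta2) = (c2/c1)*sin(theta1) = (1505/1503)*sin(75 deg) = 0.96721
theta2 = arcsin(0.96721) = 75.29

75.29 deg


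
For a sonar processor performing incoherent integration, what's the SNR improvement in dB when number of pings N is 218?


Gain = 5*log10(218) = 11.69

11.69 dB


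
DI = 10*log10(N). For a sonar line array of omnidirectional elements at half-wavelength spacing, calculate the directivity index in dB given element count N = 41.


DI = 10*log10(41) = 16.13

16.13 dB


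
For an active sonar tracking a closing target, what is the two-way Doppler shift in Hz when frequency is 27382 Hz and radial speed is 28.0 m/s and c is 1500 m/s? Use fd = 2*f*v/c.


1022.26 Hz


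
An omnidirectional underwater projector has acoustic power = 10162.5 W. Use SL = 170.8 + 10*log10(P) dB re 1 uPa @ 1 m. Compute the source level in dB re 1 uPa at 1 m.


SL = 170.8 + 10*log10(10162.5) = 170.8 + 40.07 = 210.87

210.87 dB


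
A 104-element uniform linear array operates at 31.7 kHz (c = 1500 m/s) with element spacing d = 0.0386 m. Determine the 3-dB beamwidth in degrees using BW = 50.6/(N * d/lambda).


0.6 deg


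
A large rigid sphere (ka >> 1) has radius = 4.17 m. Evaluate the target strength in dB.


TS = 10*log10(4.17^2 / 4) = 10*log10(4.347225) = 6.38

6.38 dB


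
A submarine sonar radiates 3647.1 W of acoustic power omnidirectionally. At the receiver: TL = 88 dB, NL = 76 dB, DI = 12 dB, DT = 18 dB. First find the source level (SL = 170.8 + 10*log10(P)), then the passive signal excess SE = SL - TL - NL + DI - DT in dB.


Step 1: SL = 170.8 + 10*log10(3647.1) = 206.42 dB
Step 2: SE = SL - TL - NL + DI - DT = 206.42 - 88 - 76 + 12 - 18 = 36.42

36.42 dB


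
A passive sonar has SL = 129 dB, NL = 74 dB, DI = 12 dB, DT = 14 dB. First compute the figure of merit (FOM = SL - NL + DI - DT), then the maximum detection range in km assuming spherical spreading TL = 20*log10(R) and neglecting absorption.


Step 1: FOM = SL - NL + DI - DT = 129 - 74 + 12 - 14 = 53 dB
Step 2: at max range FOM = TL = 20*log10(R), so R = 10^(53/20) = 446.68 m = 0.45 km

0.45 km


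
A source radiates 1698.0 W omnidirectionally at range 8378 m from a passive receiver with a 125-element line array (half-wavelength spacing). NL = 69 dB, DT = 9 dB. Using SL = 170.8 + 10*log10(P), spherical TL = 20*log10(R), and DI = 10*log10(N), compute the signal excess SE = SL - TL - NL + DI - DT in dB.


Step 1: SL = 170.8 + 10*log10(1698.0) = 203.1 dB
Step 2: TL = 20*log10(8378) = 78.46 dB
Step 3: DI = 10*log10(125) = 20.97 dB
Step 4: SE = SL - TL - NL + DI - DT = 203.1 - 78.46 - 69 + 20.97 - 9 = 67.61

67.61 dB


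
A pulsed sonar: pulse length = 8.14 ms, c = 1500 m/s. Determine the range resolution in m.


dR = c*tau/2 = 1500 * 8.14e-3 / 2 = 6.105

6.105 m


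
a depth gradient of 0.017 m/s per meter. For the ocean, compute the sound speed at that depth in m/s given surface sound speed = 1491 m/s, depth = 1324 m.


c = 1491 + 0.017 * 1324 = 1513.508

1513.508 m/s


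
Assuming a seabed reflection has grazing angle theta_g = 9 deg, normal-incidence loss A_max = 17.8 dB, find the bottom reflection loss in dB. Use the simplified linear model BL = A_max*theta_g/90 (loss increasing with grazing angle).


BL = A_max * theta_g / 90 = 17.8 * 9 / 90 = 1.78

1.78 dB


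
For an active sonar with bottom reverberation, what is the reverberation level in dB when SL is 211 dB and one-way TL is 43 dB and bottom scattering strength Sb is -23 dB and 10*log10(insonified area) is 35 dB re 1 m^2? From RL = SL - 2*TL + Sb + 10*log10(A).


RL = SL - 2*TL + Sb + 10*log10(A) = 211 - 2*43 + (-23) + 35 = 137

137 dB


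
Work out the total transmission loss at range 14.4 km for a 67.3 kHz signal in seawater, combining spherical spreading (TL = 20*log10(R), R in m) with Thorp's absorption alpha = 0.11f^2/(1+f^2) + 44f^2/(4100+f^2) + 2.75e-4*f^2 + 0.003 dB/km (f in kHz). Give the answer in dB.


Step 1 (Thorp): alpha = 0.11*4529.29/(1+4529.29) + 44*4529.29/(4100+4529.29) + 2.75e-4*4529.29 + 0.003 = 24.453 dB/km
Step 2: TL_spread = 20*log10(14400) = 83.17 dB
Step 3: TL_abs = alpha*R = 24.453 * 14.4 = 352.12 dB
Step 4: TL_total = 83.17 + 352.12 = 435.29

435.29 dB


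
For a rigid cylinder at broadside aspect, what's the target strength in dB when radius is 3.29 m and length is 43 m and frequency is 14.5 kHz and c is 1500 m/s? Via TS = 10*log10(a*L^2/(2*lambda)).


lambda = 1500/14500 = 0.10345 m
TS = 10*log10(3.29*43^2/(2*0.10345)) = 44.68

44.68 dB


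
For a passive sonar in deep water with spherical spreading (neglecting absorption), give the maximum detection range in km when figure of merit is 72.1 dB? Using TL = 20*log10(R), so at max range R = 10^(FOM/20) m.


At max range FOM = TL, so 20*log10(R) = 72.1
R = 10^(72.1/20) = 4027.17 m = 4.03 km

4.03 km


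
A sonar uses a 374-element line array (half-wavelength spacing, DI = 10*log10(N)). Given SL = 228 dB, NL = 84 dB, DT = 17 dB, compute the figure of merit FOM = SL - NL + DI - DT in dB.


152.73 dB


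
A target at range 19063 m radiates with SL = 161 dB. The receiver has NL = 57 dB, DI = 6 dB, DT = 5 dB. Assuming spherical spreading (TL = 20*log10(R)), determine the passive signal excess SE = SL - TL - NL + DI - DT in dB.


Step 1: TL = 20*log10(19063) = 85.6 dB
Step 2: SE = 161 - 85.6 - 57 + 6 - 5 = 19.4

19.4 dB


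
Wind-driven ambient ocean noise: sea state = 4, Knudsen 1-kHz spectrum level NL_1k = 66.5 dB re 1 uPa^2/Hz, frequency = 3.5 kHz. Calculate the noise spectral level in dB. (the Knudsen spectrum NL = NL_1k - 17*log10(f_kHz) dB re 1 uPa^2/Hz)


NL = NL_1k - 17*log10(f_kHz) = 66.5 - 17*log10(3.5) = 66.5 - (9.25) = 57.25

57.25 dB


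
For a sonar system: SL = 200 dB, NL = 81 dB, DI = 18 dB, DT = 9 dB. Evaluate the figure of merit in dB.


FOM = SL - NL + DI - DT = 200 - 81 + 18 - 9 = 128

128 dB


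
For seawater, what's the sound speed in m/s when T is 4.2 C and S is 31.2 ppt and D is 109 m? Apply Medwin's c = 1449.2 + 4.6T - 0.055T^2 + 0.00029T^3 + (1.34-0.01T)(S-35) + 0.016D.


c = 1449.2 + 4.6*4.2 - 0.055*4.2^2 + 0.00029*4.2^3 + (1.34 - 0.01*4.2)*(31.2 - 35) + 0.016*109 = 1464.38

1464.38 m/s


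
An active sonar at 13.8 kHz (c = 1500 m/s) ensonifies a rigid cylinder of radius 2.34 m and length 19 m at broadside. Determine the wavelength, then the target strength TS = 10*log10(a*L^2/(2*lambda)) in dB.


Step 1: lambda = c/f = 1500/13800 = 0.1087 m
Step 2: TS = 10*log10(a*L^2/(2*lambda)) = 10*log10(2.34*19^2/(2*0.1087)) = 35.89

35.89 dB


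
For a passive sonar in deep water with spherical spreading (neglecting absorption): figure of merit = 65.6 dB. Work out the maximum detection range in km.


At max range FOM = TL, so 20*log10(R) = 65.6
R = 10^(65.6/20) = 1905.46 m = 1.91 km

1.91 km


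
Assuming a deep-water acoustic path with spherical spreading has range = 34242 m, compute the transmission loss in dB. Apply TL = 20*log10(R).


90.69 dB


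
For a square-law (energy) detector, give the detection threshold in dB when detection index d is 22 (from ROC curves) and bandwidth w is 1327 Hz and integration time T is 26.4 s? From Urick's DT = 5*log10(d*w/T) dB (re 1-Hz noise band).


DT = 5*log10(d*w/T) = 5*log10(22 * 1327 / 26.4) = 5*log10(1105.83) = 15.22

15.22 dB


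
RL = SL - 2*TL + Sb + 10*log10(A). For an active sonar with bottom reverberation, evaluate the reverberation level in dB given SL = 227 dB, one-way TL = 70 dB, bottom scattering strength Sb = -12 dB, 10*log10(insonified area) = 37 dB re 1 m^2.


112 dB
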